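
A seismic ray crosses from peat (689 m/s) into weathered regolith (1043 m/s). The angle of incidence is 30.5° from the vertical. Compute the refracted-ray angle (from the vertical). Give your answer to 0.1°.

50.2°

Snell's law: sin θ₂ = (V₂/V₁)·sin θ₁ = (1043/689)·sin 30.5° = 0.7683.
θ₂ = arcsin 0.7683 = 50.20° from the normal.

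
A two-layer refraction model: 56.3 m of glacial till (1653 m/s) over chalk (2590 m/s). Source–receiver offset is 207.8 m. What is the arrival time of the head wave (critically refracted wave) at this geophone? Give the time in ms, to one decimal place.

t = x/V₂ + 2h·√(V₂²−V₁²)/(V₁V₂).
√(V₂²−V₁²) = √(2590²−1653²) = 1993.9 m/s; delay term = 2·56.3·1993.9/(1653·2590) = 0.05244 s.
t = 207.8/2590 + 0.05244 = 0.13267 s.

132.7 ms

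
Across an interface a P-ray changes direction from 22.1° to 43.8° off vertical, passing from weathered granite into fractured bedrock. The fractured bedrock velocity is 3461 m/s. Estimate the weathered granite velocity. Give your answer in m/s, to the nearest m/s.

1881 m/s

Snell's law: sin 22.1°/V₁ = sin 43.8°/V₂.
V₁ = V₂·sin 22.1°/sin 43.8° = 3461 × 0.5436 = 1881.28 m/s.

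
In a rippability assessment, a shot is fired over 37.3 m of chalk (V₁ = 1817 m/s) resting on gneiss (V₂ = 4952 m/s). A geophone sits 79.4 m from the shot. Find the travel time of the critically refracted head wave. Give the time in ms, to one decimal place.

θ_c = arcsin(V₁/V₂) = arcsin(1817/4952) = 21.53°, cos θ_c = 0.9303.
Intercept time tᵢ = 2h cos θ_c / V₁ = 2·37.3·0.9303/1817 = 0.03819 s.
t = x/V₂ + tᵢ = 79.4/4952 + 0.03819 = 0.05423 s.

54.2 ms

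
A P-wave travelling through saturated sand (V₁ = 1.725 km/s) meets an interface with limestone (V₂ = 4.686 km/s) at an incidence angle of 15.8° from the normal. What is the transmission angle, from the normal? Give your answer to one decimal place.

47.7°

Snell's law: sin θ₂ = (V₂/V₁)·sin θ₁ = (4.686/1.725)·sin 15.8° = 0.7397.
θ₂ = sin⁻¹(0.7397) = 47.70° (from vertical).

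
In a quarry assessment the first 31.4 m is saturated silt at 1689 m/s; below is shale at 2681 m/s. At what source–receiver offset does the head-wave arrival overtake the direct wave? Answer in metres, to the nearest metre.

132 m

θ_c = arcsin(1689/2681) = 39.05°, so cos θ_c = 0.7766 and tᵢ = 2h cos θ_c/V₁ = 0.0289 s.
At crossover x/V₁ = x/V₂ + tᵢ ⇒ x = tᵢ/(1/V₁ − 1/V₂) = 0.02888/(5.9207e-04 − 3.7300e-04) = 131.81 m.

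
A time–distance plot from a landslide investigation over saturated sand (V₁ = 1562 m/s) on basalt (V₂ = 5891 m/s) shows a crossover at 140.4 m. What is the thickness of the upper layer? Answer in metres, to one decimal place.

53.5 m

x_cross = 2h·√((V₂+V₁)/(V₂−V₁)) → h = x_cross / (2·√((V₂+V₁)/(V₂−V₁))).
√((V₂+V₁)/(V₂−V₁)) = √((5891+1562)/(5891−1562)) = 1.3121.
h = 140.4 / (2·1.3121) = 53.50 m.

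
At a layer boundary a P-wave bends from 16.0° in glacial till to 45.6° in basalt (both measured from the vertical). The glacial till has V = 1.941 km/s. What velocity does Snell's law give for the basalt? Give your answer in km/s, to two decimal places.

Snell's law: sin 16.0°/V₁ = sin 45.6°/V₂.
V₂ = V₁·sin 45.6°/sin 16.0° = 1.941 × 2.5921 = 5.03 km/s.

5.03 km/s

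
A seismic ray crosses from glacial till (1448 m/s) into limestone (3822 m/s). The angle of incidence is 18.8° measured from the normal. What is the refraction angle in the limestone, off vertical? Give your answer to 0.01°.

58.28°

sin θ₁/V₁ = sin θ₂/V₂ ⇒ sin θ₂ = 3822·sin 18.8°/1448 = 3822·0.3223/1448 = 0.8506.
θ₂ = sin⁻¹(0.8506) = 58.28° (from vertical).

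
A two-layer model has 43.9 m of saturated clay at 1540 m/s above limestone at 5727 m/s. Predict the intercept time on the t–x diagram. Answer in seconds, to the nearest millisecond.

0.055 s

θ_c = arcsin(V₁/V₂) = arcsin(1540/5727) = 15.60°; cos θ_c = 0.9632.
tᵢ = 2h·cos θ_c / V₁ = 2·43.9·0.9632 / 1540 = 0.05491 s.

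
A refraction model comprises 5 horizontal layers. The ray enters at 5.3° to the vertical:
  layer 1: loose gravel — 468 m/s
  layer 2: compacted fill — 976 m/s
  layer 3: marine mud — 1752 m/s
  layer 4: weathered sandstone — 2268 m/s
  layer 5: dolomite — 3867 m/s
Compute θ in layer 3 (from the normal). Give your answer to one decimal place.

Ray parameter p = sin 5.3° / 468 = 1.9737e-04 s/m.
sin θ_3 = p·V_3 = 1.9737e-04 × 1752 = 0.3458.
θ_3 = arcsin 0.3458 = 20.23°.

20.2°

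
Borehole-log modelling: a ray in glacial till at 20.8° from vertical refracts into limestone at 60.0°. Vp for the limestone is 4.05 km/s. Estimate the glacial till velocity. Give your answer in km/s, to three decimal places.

1.661 km/s

sin 20.8° = 0.3551; sin 60.0° = 0.8660.
V₁ = V₂·(sin θ₁/sin θ₂) = 4.05·(0.3551/0.8660) = 1.661 km/s.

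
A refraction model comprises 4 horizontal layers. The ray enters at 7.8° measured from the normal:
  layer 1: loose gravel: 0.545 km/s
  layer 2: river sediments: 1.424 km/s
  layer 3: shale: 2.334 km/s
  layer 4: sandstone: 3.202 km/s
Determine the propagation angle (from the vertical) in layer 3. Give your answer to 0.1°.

35.5°

Ray parameter p = sin 7.8° / 0.545 = 2.4902e-01 s/km.
sin θ_3 = p·V_3 = 2.4902e-01 × 2.334 = 0.5812.
θ_3 = arcsin 0.5812 = 35.54°.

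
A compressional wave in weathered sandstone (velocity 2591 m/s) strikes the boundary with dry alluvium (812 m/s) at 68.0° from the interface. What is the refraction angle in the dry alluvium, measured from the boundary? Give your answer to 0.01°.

Convert to the normal: θ₁ = 90° − 68.0° = 22.0°.
Snell's law: sin θ₂ = (V₂/V₁)·sin θ₁ = (812/2591)·sin 22.0° = 0.1174.
θ₂ = sin⁻¹(0.1174) = 6.74° (from vertical).
From the interface: 90° − 6.74° = 83.26°.

83.26°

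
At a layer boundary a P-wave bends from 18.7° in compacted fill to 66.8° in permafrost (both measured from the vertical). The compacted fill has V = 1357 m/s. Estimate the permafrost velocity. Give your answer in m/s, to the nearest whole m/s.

Snell's law: sin 18.7°/V₁ = sin 66.8°/V₂.
V₂ = V₁·sin 66.8°/sin 18.7° = 1357 × 2.8668 = 3890.26 m/s.

3890 m/s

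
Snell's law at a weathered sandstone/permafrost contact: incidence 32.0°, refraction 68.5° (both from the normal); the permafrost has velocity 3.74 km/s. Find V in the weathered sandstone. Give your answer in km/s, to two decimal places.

2.13 km/s

Snell's law: sin 32.0°/V₁ = sin 68.5°/V₂.
V₁ = V₂·sin 32.0°/sin 68.5° = 3.74 × 0.5695 = 2.13 km/s.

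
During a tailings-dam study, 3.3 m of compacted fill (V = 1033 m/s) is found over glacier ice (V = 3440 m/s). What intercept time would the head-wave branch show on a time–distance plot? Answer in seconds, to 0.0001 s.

0.0061 s

tᵢ = 2h·√(V₂²−V₁²)/(V₁V₂).
√(V₂²−V₁²) = √(3440²−1033²) = 3281.2 m/s.
tᵢ = 2·3.3·3281.2/(1033·3440) = 0.00609 s.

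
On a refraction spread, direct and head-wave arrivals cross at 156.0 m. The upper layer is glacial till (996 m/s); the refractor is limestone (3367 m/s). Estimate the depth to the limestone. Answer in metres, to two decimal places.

57.50 m

x_cross = 2h·√((V₂+V₁)/(V₂−V₁)) → h = x_cross / (2·√((V₂+V₁)/(V₂−V₁))).
√((V₂+V₁)/(V₂−V₁)) = √((3367+996)/(3367−996)) = 1.3565.
h = 156.0 / (2·1.3565) = 57.50 m.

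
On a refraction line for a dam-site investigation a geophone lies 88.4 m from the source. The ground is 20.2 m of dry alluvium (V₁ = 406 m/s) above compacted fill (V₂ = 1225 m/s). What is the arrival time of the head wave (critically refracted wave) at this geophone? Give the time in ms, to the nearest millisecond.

166 ms

θ_c = arcsin(V₁/V₂) = arcsin(406/1225) = 19.36°, cos θ_c = 0.9435.
Intercept time tᵢ = 2h cos θ_c / V₁ = 2·20.2·0.9435/406 = 0.09388 s.
t = x/V₂ + tᵢ = 88.4/1225 + 0.09388 = 0.16605 s.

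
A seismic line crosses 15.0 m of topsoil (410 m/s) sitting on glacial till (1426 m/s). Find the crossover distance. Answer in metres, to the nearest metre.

40 m

θ_c = arcsin(410/1426) = 16.71°, so cos θ_c = 0.9578 and tᵢ = 2h cos θ_c/V₁ = 0.0701 s.
At crossover x/V₁ = x/V₂ + tᵢ ⇒ x = tᵢ/(1/V₁ − 1/V₂) = 0.07008/(2.4390e-03 − 7.0126e-04) = 40.33 m.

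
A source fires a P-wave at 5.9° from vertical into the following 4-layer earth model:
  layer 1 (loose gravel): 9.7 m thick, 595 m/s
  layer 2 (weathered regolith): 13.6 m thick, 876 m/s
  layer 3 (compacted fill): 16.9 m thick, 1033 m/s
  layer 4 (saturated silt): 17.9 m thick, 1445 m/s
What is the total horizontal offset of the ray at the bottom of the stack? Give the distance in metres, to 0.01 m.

10.76 m

p = sin θ₁/V₁ = sin 5.9°/595 = 1.7276e-04 s/m is conserved through the stack.
Layer 1: θ = 5.90°; offset = 9.7·tan 5.90° = 1.0024 m.
Layer 2: sin θ = p·876 = 0.1513 → θ = 8.70°; offset = 13.6·tan 8.70° = 2.0822 m.
Layer 3: sin θ = p·1033 = 0.1785 → θ = 10.28°; offset = 16.9·tan 10.28° = 3.0652 m.
Layer 4: sin θ = p·1445 = 0.2496 → θ = 14.46°; offset = 17.9·tan 14.46° = 4.6146 m.
Total horizontal offset = 10.7644 m.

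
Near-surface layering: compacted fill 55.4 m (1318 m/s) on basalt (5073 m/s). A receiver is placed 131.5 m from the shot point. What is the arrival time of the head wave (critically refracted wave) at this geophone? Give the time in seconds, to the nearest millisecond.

θ_c = arcsin(V₁/V₂) = arcsin(1318/5073) = 15.06°, cos θ_c = 0.9657.
Intercept time tᵢ = 2h cos θ_c / V₁ = 2·55.4·0.9657/1318 = 0.08118 s.
t = x/V₂ + tᵢ = 131.5/5073 + 0.08118 = 0.10710 s.

0.107 s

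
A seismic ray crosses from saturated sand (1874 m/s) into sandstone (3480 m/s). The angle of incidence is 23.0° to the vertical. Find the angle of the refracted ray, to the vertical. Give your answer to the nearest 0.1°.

46.5°

Snell's law: sin θ₂ = (V₂/V₁)·sin θ₁ = (3480/1874)·sin 23.0° = 0.7256.
θ₂ = arcsin 0.7256 = 46.52° from the normal.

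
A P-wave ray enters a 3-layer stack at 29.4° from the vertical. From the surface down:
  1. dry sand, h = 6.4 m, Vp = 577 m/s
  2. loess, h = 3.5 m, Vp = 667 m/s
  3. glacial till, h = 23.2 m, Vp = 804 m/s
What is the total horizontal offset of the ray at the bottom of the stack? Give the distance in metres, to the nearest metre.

p = sin θ₁/V₁ = sin 29.4°/577 = 8.5079e-04 s/m is conserved through the stack.
Layer 1: θ = 29.40°; offset = 6.4·tan 29.40° = 3.606 m.
Layer 2: sin θ = p·667 = 0.5675 → θ = 34.57°; offset = 3.5·tan 34.57° = 2.412 m.
Layer 3: sin θ = p·804 = 0.6840 → θ = 43.16°; offset = 23.2·tan 43.16° = 21.755 m.
Σ offsets = 27.774 m.

28 m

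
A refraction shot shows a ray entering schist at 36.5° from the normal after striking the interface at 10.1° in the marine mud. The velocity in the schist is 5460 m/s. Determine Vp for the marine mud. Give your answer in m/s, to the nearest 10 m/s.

Snell's law: sin 10.1°/V₁ = sin 36.5°/V₂.
V₁ = V₂·sin 10.1°/sin 36.5° = 5460 × 0.2948 = 1609.73 m/s.

1610 m/s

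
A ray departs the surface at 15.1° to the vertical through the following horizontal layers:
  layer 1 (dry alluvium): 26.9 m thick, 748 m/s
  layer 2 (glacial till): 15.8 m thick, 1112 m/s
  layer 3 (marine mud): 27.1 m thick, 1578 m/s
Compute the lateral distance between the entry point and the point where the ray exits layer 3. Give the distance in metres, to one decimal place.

Apply Snell's law at each interface; in layer i the horizontal offset is hᵢ·tan θᵢ.
Layer 1: θ = 15.10°; offset = 26.9·tan 15.10° = 7.258 m.
Layer 2: sin θ = 1112·sin 15.1°/748 = 0.3873, θ = 22.78°; offset = 15.8·tan 22.78° = 6.637 m.
Layer 3: sin θ = 1578·sin 15.1°/748 = 0.5496, θ = 33.34°; offset = 27.1·tan 33.34° = 17.827 m.
Summing the layer offsets gives 31.722 m.

31.7 m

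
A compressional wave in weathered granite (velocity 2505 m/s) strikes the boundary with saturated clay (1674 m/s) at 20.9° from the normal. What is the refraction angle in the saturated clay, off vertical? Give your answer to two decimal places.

sin θ₁/V₁ = sin θ₂/V₂ ⇒ sin θ₂ = 1674·sin 20.9°/2505 = 1674·0.3567/2505 = 0.2384.
θ₂ = sin⁻¹(0.2384) = 13.79° (from vertical).

13.79°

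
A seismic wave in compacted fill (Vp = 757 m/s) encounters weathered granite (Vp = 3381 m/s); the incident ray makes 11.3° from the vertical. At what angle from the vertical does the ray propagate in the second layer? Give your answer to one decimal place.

Snell's law: sin θ₂ = (V₂/V₁)·sin θ₁ = (3381/757)·sin 11.3° = 0.8752.
θ₂ = arcsin 0.8752 = 61.06° from the normal.

61.1°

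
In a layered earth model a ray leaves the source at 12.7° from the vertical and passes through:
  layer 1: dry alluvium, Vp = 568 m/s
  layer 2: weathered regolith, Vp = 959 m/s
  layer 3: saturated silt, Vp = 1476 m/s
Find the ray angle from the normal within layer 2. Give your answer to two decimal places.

Snell's law across each interface conserves sin θ / V, so sin θ_2 = V_2·sin θ₁/V₁.
sin θ_2 = 959 × sin 12.7° / 568 = 0.3712.
θ_2 = 21.79° from the vertical.

21.79°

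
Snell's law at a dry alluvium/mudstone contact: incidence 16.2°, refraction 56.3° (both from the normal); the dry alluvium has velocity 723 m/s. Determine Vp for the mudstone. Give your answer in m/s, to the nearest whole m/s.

Snell's law: sin 16.2°/V₁ = sin 56.3°/V₂.
V₂ = V₁·sin 56.3°/sin 16.2° = 723 × 2.9820 = 2155.99 m/s.

2156 m/s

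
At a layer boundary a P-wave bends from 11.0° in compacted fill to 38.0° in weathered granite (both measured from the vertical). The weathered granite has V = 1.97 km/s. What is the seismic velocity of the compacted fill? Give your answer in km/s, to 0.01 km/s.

0.61 km/s

Snell's law: sin 11.0°/V₁ = sin 38.0°/V₂.
V₁ = V₂·sin 11.0°/sin 38.0° = 1.97 × 0.3099 = 0.61 km/s.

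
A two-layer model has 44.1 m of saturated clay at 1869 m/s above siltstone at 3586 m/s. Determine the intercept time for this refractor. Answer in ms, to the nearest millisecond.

tᵢ = 2h·√(V₂²−V₁²)/(V₁V₂).
√(V₂²−V₁²) = √(3586²−1869²) = 3060.4 m/s.
tᵢ = 2·44.1·3060.4/(1869·3586) = 0.04027 s.

40 ms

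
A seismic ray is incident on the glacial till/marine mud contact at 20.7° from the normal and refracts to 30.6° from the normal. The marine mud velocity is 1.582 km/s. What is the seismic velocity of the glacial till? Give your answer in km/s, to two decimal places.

Snell's law: sin 20.7°/V₁ = sin 30.6°/V₂.
V₁ = V₂·sin 20.7°/sin 30.6° = 1.582 × 0.6944 = 1.10 km/s.

1.10 km/s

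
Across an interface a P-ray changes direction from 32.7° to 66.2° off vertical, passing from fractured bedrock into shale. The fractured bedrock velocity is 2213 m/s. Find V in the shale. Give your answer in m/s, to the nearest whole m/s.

3748 m/s

sin 32.7° = 0.5402; sin 66.2° = 0.9150.
V₂ = V₁·(sin θ₂/sin θ₁) = 2213·(0.9150/0.5402) = 3747.97 m/s.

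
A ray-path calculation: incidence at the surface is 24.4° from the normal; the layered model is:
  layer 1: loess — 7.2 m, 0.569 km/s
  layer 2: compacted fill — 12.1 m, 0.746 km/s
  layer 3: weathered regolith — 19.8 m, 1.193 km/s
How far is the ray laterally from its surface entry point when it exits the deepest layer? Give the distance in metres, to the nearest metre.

p = sin θ₁/V₁ = sin 24.4°/0.569 = 7.2602e-01 s/km is conserved through the stack.
Layer 1: θ = 24.40°; offset = 7.2·tan 24.40° = 3.266 m.
Layer 2: sin θ = p·0.746 = 0.5416 → θ = 32.79°; offset = 12.1·tan 32.79° = 7.796 m.
Layer 3: sin θ = p·1.193 = 0.8661 → θ = 60.01°; offset = 19.8·tan 60.01° = 34.313 m.
Summing the layer offsets gives 45.375 m.

45 m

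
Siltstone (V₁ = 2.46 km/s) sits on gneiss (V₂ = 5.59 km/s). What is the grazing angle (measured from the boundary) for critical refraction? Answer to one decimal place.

Critical incidence: sin θ_c = V₁/V₂ = 2.46/5.59 = 0.4401.
θ_c = arcsin 0.4401 = 26.11°.
Measured from the interface: 90° − 26.11° = 63.89°.

63.9°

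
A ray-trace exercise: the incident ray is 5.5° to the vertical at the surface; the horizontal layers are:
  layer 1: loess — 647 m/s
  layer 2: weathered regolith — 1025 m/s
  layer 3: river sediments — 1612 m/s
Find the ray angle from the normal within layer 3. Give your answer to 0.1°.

Snell's law across each interface conserves sin θ / V, so sin θ_3 = V_3·sin θ₁/V₁.
sin θ_3 = 1612 × sin 5.5° / 647 = 0.2388.
θ_3 = 13.82° from the vertical.

13.8°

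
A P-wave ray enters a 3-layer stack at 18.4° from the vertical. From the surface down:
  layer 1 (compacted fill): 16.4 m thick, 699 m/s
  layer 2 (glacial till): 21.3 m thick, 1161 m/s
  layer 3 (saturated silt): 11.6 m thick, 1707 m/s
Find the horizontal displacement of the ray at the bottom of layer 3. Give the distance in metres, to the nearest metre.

33 m

Apply Snell's law at each interface; in layer i the horizontal offset is hᵢ·tan θᵢ.
Layer 1: θ = 18.40°; offset = 16.4·tan 18.40° = 5.456 m.
Layer 2: sin θ = 1161·sin 18.4°/699 = 0.5243, θ = 31.62°; offset = 21.3·tan 31.62° = 13.114 m.
Layer 3: sin θ = 1707·sin 18.4°/699 = 0.7708, θ = 50.43°; offset = 11.6·tan 50.43° = 14.036 m.
Total horizontal offset = 32.606 m.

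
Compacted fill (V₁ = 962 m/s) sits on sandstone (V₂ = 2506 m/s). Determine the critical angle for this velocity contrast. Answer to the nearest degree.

At critical incidence the refracted ray runs along the interface (θ₂ = 90°), so sin θ_c = V₁/V₂.
θ_c = arcsin(962/2506) = arcsin 0.3839 = 22.57°.

23°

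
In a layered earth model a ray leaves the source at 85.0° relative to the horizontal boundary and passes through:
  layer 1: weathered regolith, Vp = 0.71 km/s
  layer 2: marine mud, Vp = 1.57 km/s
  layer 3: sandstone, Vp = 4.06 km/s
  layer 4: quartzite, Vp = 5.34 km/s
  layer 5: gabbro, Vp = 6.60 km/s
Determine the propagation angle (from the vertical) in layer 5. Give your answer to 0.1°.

54.1°

From the normal: θ₁ = 90° − 85.0° = 5.0°.
Ray parameter p = sin 5.0° / 0.71 = 1.2275e-01 s/km.
sin θ_5 = p·V_5 = 1.2275e-01 × 6.60 = 0.8102.
θ_5 = 54.11° from the vertical.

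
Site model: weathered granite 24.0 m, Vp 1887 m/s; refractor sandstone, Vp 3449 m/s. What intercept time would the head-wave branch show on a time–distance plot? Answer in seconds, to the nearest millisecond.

0.021 s

θ_c = arcsin(V₁/V₂) = arcsin(1887/3449) = 33.17°; cos θ_c = 0.8371.
tᵢ = 2h·cos θ_c / V₁ = 2·24.0·0.8371 / 1887 = 0.02129 s.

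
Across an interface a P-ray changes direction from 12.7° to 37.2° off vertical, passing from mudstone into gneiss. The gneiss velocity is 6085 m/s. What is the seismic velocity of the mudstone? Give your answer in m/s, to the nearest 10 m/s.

Snell's law: sin 12.7°/V₁ = sin 37.2°/V₂.
V₁ = V₂·sin 12.7°/sin 37.2° = 6085 × 0.3636 = 2212.65 m/s.

2210 m/s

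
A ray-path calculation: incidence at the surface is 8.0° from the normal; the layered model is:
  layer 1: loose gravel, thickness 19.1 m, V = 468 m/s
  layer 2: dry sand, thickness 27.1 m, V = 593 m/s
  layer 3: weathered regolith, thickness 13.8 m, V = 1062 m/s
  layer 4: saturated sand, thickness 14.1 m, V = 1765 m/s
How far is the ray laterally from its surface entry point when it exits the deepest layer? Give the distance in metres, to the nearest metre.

21 m

Apply Snell's law at each interface; in layer i the horizontal offset is hᵢ·tan θᵢ.
Layer 1: θ = 8.00°; offset = 19.1·tan 8.00° = 2.684 m.
Layer 2: sin θ = 593·sin 8.0°/468 = 0.1763, θ = 10.16°; offset = 27.1·tan 10.16° = 4.855 m.
Layer 3: sin θ = 1062·sin 8.0°/468 = 0.3158, θ = 18.41°; offset = 13.8·tan 18.41° = 4.593 m.
Layer 4: sin θ = 1765·sin 8.0°/468 = 0.5249, θ = 31.66°; offset = 14.1·tan 31.66° = 8.695 m.
Summing the layer offsets gives 20.827 m.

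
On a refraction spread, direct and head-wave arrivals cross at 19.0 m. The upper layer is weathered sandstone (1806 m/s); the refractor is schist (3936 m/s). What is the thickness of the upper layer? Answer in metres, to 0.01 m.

x_cross = 2h·√((V₂+V₁)/(V₂−V₁)) → h = x_cross / (2·√((V₂+V₁)/(V₂−V₁))).
√((V₂+V₁)/(V₂−V₁)) = √((3936+1806)/(3936−1806)) = 1.6419.
h = 19.0 / (2·1.6419) = 5.79 m.

5.79 m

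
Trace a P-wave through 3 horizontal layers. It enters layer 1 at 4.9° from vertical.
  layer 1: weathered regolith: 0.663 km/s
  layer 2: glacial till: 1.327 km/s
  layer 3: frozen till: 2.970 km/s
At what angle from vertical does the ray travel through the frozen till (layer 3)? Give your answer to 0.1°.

Ray parameter p = sin 4.9° / 0.663 = 1.2883e-01 s/km.
sin θ_3 = p·V_3 = 1.2883e-01 × 2.970 = 0.3826.
θ_3 = arcsin 0.3826 = 22.50°.

22.5°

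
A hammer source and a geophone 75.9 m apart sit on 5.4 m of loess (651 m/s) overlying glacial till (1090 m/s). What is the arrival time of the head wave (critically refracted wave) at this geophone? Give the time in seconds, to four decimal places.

t = x/V₂ + 2h·√(V₂²−V₁²)/(V₁V₂).
√(V₂²−V₁²) = √(1090²−651²) = 874.2 m/s; delay term = 2·5.4·874.2/(651·1090) = 0.01331 s.
t = 75.9/1090 + 0.01331 = 0.08294 s.

0.0829 s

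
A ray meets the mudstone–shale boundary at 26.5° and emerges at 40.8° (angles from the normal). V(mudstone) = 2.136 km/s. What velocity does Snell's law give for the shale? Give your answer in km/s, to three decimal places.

Snell's law: sin 26.5°/V₁ = sin 40.8°/V₂.
V₂ = V₁·sin 40.8°/sin 26.5° = 2.136 × 1.4644 = 3.128 km/s.

3.128 km/s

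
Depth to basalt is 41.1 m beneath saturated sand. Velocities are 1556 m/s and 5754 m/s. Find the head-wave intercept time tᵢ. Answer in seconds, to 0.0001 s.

0.0509 s

tᵢ = 2h·√(V₂²−V₁²)/(V₁V₂).
√(V₂²−V₁²) = √(5754²−1556²) = 5539.6 m/s.
tᵢ = 2·41.1·5539.6/(1556·5754) = 0.05086 s.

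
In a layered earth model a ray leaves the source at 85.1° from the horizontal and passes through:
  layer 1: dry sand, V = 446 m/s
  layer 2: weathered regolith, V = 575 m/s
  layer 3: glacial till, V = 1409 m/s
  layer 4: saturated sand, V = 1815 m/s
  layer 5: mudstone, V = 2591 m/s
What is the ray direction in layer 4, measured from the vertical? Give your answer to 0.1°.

20.3°

From the normal: θ₁ = 90° − 85.1° = 4.9°.
Ray parameter p = sin 4.9° / 446 = 1.9152e-04 s/m.
sin θ_4 = p·V_4 = 1.9152e-04 × 1815 = 0.3476.
θ_4 = 20.34° from the vertical.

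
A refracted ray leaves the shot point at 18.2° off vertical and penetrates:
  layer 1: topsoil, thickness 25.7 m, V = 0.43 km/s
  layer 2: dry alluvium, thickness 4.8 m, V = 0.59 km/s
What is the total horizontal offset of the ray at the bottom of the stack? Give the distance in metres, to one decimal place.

10.7 m

Apply Snell's law at each interface; in layer i the horizontal offset is hᵢ·tan θᵢ.
Layer 1: θ = 18.20°; offset = 25.7·tan 18.20° = 8.450 m.
Layer 2: sin θ = 0.59·sin 18.2°/0.43 = 0.4286, θ = 25.38°; offset = 4.8·tan 25.38° = 2.277 m.
Summing the layer offsets gives 10.726 m.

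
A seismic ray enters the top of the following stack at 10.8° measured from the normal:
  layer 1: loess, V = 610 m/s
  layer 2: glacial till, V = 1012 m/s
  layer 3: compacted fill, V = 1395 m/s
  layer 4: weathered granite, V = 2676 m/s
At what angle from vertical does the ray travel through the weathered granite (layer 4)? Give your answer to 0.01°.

55.29°

Snell's law across each interface conserves sin θ / V, so sin θ_4 = V_4·sin θ₁/V₁.
sin θ_4 = 2676 × sin 10.8° / 610 = 0.8220.
θ_4 = arcsin 0.8220 = 55.29°.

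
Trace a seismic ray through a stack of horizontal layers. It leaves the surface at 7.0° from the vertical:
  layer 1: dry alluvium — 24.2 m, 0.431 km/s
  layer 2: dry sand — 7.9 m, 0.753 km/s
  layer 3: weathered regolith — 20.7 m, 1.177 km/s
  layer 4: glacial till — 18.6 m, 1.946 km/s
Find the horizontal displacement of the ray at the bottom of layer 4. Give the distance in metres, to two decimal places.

Apply Snell's law at each interface; in layer i the horizontal offset is hᵢ·tan θᵢ.
Layer 1: θ = 7.00°; offset = 24.2·tan 7.00° = 2.9714 m.
Layer 2: sin θ = 0.753·sin 7.0°/0.431 = 0.2129, θ = 12.29°; offset = 7.9·tan 12.29° = 1.7215 m.
Layer 3: sin θ = 1.177·sin 7.0°/0.431 = 0.3328, θ = 19.44°; offset = 20.7·tan 19.44° = 7.3056 m.
Layer 4: sin θ = 1.946·sin 7.0°/0.431 = 0.5502, θ = 33.38°; offset = 18.6·tan 33.38° = 12.2571 m.
Total horizontal offset = 24.2556 m.

24.26 m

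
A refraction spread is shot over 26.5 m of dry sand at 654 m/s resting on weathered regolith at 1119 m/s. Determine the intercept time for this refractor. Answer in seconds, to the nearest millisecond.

θ_c = arcsin(V₁/V₂) = arcsin(654/1119) = 35.76°; cos θ_c = 0.8114.
tᵢ = 2h·cos θ_c / V₁ = 2·26.5·0.8114 / 654 = 0.06576 s.

0.066 s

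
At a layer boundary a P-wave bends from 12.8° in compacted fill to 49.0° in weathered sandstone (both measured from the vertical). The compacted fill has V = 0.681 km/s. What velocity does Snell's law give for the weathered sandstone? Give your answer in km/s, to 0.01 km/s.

2.32 km/s

sin 12.8° = 0.2215; sin 49.0° = 0.7547.
V₂ = V₁·(sin θ₂/sin θ₁) = 0.681·(0.7547/0.2215) = 2.32 km/s.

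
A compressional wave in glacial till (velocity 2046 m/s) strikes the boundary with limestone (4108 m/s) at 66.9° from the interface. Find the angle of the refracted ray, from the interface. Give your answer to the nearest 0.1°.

38.0°

Angle from the normal: 90° − 66.9° = 23.1°.
sin θ₁/V₁ = sin θ₂/V₂ ⇒ sin θ₂ = 4108·sin 23.1°/2046 = 4108·0.3923/2046 = 0.7877.
θ₂ = arcsin 0.7877 = 51.98° from the normal.
From the interface: 90° − 51.98° = 38.02°.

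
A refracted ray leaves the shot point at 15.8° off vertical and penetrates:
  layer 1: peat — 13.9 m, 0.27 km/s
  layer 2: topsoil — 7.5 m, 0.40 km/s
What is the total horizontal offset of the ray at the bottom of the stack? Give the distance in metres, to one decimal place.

7.2 m

Apply Snell's law at each interface; in layer i the horizontal offset is hᵢ·tan θᵢ.
Layer 1: θ = 15.80°; offset = 13.9·tan 15.80° = 3.933 m.
Layer 2: sin θ = 0.40·sin 15.8°/0.27 = 0.4034, θ = 23.79°; offset = 7.5·tan 23.79° = 3.306 m.
Σ offsets = 7.240 m.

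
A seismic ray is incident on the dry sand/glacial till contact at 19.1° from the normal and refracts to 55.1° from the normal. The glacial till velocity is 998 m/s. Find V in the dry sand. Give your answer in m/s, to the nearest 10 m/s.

400 m/s

Snell's law: sin 19.1°/V₁ = sin 55.1°/V₂.
V₁ = V₂·sin 19.1°/sin 55.1° = 998 × 0.3990 = 398.17 m/s.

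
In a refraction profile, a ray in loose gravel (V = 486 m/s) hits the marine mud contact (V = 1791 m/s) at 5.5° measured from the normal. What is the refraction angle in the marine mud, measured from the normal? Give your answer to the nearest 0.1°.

20.7°

sin θ₁/V₁ = sin θ₂/V₂ ⇒ sin θ₂ = 1791·sin 5.5°/486 = 1791·0.0958/486 = 0.3532.
θ₂ = sin⁻¹(0.3532) = 20.68° (from vertical).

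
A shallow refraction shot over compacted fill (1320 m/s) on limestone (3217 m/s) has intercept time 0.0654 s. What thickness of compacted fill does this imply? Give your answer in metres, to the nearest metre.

θ_c = arcsin(1320/3217) = 24.22°; cos θ_c = 0.9119.
tᵢ = 2h cos θ_c/V₁ ⇒ h = tᵢ·V₁/(2 cos θ_c) = 0.0654·1320/(2·0.9119) = 47.33 m.

47 m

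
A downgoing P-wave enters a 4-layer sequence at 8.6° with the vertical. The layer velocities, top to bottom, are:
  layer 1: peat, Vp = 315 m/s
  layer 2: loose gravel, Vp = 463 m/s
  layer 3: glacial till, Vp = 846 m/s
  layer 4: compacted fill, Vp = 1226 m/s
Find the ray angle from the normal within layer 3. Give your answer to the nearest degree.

Ray parameter p = sin 8.6° / 315 = 4.7472e-04 s/m.
sin θ_3 = p·V_3 = 4.7472e-04 × 846 = 0.4016.
θ_3 = arcsin 0.4016 = 23.68°.

24°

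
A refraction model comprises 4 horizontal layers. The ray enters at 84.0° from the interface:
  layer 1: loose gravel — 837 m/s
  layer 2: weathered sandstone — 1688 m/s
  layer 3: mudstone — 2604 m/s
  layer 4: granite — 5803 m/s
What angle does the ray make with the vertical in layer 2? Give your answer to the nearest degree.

From the normal: θ₁ = 90° − 84.0° = 6.0°.
Ray parameter p = sin 6.0° / 837 = 1.2488e-04 s/m.
sin θ_2 = p·V_2 = 1.2488e-04 × 1688 = 0.2108.
θ_2 = arcsin 0.2108 = 12.17°.

12°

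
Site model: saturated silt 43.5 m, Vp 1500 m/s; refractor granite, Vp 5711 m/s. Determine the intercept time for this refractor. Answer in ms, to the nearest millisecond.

θ_c = arcsin(V₁/V₂) = arcsin(1500/5711) = 15.23°; cos θ_c = 0.9649.
tᵢ = 2h·cos θ_c / V₁ = 2·43.5·0.9649 / 1500 = 0.05596 s.

56 ms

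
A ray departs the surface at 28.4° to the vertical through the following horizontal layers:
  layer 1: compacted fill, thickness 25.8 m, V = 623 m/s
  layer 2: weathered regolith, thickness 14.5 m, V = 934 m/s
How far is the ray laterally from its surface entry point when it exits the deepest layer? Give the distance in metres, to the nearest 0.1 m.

Ray parameter p = sin 28.4° / 623 m/s = 7.6344e-04 s/m.
Layer 1: θ = 28.40°; offset = 25.8·tan 28.40° = 13.950 m.
Layer 2: sin θ = p·934 = 0.7131 → θ = 45.48°; offset = 14.5·tan 45.48° = 14.747 m.
Total horizontal offset = 28.697 m.

28.7 m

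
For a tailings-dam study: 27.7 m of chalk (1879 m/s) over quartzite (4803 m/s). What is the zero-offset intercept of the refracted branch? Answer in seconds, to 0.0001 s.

0.0271 s

tᵢ = 2h·√(V₂²−V₁²)/(V₁V₂).
√(V₂²−V₁²) = √(4803²−1879²) = 4420.2 m/s.
tᵢ = 2·27.7·4420.2/(1879·4803) = 0.02713 s.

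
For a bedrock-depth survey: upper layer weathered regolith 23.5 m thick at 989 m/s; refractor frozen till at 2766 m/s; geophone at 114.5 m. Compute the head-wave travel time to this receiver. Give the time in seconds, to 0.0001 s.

0.0858 s

t = x/V₂ + 2h·√(V₂²−V₁²)/(V₁V₂).
√(V₂²−V₁²) = √(2766²−989²) = 2583.1 m/s; delay term = 2·23.5·2583.1/(989·2766) = 0.04438 s.
t = 114.5/2766 + 0.04438 = 0.08578 s.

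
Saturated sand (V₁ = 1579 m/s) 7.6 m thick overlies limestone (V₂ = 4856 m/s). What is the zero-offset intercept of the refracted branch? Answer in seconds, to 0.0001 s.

0.0091 s

tᵢ = 2h·√(V₂²−V₁²)/(V₁V₂).
√(V₂²−V₁²) = √(4856²−1579²) = 4592.1 m/s.
tᵢ = 2·7.6·4592.1/(1579·4856) = 0.00910 s.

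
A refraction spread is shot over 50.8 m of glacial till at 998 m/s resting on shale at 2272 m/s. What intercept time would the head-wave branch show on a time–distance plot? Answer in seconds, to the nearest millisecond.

0.091 s

tᵢ = 2h·√(V₂²−V₁²)/(V₁V₂).
√(V₂²−V₁²) = √(2272²−998²) = 2041.1 m/s.
tᵢ = 2·50.8·2041.1/(998·2272) = 0.09146 s.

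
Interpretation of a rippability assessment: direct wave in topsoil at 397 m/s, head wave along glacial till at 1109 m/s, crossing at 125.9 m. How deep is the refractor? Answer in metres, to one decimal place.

x_cross = 2h·√((V₂+V₁)/(V₂−V₁)) → h = x_cross / (2·√((V₂+V₁)/(V₂−V₁))).
√((V₂+V₁)/(V₂−V₁)) = √((1109+397)/(1109−397)) = 1.4544.
h = 125.9 / (2·1.4544) = 43.28 m.

43.3 m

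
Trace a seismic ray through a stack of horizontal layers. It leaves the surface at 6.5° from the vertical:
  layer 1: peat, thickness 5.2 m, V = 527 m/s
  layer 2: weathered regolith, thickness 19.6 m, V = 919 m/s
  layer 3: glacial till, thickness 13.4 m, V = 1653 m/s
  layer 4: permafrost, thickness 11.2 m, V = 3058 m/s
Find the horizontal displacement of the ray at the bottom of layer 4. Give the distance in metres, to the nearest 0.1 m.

Ray parameter p = sin 6.5° / 527 m/s = 2.1481e-04 s/m.
Layer 1: θ = 6.50°; offset = 5.2·tan 6.50° = 0.592 m.
Layer 2: sin θ = p·919 = 0.1974 → θ = 11.39°; offset = 19.6·tan 11.39° = 3.947 m.
Layer 3: sin θ = p·1653 = 0.3551 → θ = 20.80°; offset = 13.4·tan 20.80° = 5.090 m.
Layer 4: sin θ = p·3058 = 0.6569 → θ = 41.06°; offset = 11.2·tan 41.06° = 9.757 m.
Σ offsets = 19.386 m.

19.4 m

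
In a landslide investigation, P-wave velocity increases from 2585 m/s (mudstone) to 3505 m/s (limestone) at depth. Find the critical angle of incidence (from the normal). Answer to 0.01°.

At critical incidence the refracted ray runs along the interface (θ₂ = 90°), so sin θ_c = V₁/V₂.
θ_c = arcsin(2585/3505) = arcsin 0.7375 = 47.52°.

47.52°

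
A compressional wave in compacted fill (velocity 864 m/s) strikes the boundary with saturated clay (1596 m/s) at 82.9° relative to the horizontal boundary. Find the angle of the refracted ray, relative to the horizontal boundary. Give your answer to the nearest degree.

77°

Convert to the normal: θ₁ = 90° − 82.9° = 7.1°.
sin θ₁/V₁ = sin θ₂/V₂ ⇒ sin θ₂ = 1596·sin 7.1°/864 = 1596·0.1236/864 = 0.2283.
θ₂ = sin⁻¹(0.2283) = 13.20° (from vertical).
From the interface: 90° − 13.20° = 76.80°.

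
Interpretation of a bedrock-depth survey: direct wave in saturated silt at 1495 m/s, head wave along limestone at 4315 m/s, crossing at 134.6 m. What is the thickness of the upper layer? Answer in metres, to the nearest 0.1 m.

x_cross = 2h·√((V₂+V₁)/(V₂−V₁)) → h = x_cross / (2·√((V₂+V₁)/(V₂−V₁))).
√((V₂+V₁)/(V₂−V₁)) = √((4315+1495)/(4315−1495)) = 1.4354.
h = 134.6 / (2·1.4354) = 46.89 m.

46.9 m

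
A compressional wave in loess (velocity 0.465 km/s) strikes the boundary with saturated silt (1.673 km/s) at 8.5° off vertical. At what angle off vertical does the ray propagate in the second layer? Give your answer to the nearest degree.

32°

Snell's law: sin θ₂ = (V₂/V₁)·sin θ₁ = (1.673/0.465)·sin 8.5° = 0.5318.
θ₂ = sin⁻¹(0.5318) = 32.13° (from vertical).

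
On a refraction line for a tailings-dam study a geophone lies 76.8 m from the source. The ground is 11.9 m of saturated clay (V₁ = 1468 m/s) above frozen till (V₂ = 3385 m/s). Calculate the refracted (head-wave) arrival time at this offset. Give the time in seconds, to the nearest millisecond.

0.037 s

θ_c = arcsin(V₁/V₂) = arcsin(1468/3385) = 25.70°, cos θ_c = 0.9011.
Intercept time tᵢ = 2h cos θ_c / V₁ = 2·11.9·0.9011/1468 = 0.01461 s.
t = x/V₂ + tᵢ = 76.8/3385 + 0.01461 = 0.03730 s.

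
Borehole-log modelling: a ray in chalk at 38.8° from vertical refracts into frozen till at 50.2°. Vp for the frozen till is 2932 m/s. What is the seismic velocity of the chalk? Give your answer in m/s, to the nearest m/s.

2391 m/s

Snell's law: sin 38.8°/V₁ = sin 50.2°/V₂.
V₁ = V₂·sin 38.8°/sin 50.2° = 2932 × 0.8156 = 2391.31 m/s.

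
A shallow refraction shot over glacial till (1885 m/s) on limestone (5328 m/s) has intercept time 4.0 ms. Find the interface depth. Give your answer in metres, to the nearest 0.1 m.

h = tᵢ·V₁·V₂ / (2·√(V₂²−V₁²)).
√(V₂²−V₁²) = √(5328² − 1885²) = 4983.4 m/s.
h = 0.004 s × 1885 × 5328 / (2 × 4983.4) = 4.03 m.

4.0 m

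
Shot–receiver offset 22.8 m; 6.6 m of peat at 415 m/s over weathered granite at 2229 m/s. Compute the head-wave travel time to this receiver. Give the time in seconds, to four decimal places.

0.0415 s

θ_c = arcsin(V₁/V₂) = arcsin(415/2229) = 10.73°, cos θ_c = 0.9825.
Intercept time tᵢ = 2h cos θ_c / V₁ = 2·6.6·0.9825/415 = 0.03125 s.
t = x/V₂ + tᵢ = 22.8/2229 + 0.03125 = 0.04148 s.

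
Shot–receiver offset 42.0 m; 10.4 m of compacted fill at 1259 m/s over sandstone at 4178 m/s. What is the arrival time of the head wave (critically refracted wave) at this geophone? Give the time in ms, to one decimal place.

θ_c = arcsin(V₁/V₂) = arcsin(1259/4178) = 17.54°, cos θ_c = 0.9535.
Intercept time tᵢ = 2h cos θ_c / V₁ = 2·10.4·0.9535/1259 = 0.01575 s.
t = x/V₂ + tᵢ = 42.0/4178 + 0.01575 = 0.02581 s.

25.8 ms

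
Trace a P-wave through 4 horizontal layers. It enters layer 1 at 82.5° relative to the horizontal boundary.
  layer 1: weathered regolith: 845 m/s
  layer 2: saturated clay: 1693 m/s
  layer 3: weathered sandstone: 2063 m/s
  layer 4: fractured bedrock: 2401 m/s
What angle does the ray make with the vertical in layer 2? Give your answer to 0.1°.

From the normal: θ₁ = 90° − 82.5° = 7.5°.
Ray parameter p = sin 7.5° / 845 = 1.5447e-04 s/m.
sin θ_2 = p·V_2 = 1.5447e-04 × 1693 = 0.2615.
θ_2 = 15.16° from the vertical.

15.2°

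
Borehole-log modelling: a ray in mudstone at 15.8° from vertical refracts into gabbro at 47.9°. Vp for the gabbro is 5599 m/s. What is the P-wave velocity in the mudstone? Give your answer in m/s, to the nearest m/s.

sin 15.8° = 0.2723; sin 47.9° = 0.7420.
V₁ = V₂·(sin θ₁/sin θ₂) = 5599·(0.2723/0.7420) = 2054.65 m/s.

2055 m/s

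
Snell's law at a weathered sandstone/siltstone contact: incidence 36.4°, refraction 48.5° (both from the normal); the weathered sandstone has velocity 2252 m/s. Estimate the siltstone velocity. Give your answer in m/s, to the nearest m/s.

2842 m/s

Snell's law: sin 36.4°/V₁ = sin 48.5°/V₂.
V₂ = V₁·sin 48.5°/sin 36.4° = 2252 × 1.2621 = 2842.26 m/s.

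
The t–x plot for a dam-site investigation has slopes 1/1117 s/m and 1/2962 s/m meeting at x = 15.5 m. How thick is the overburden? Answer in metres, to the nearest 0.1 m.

5.2 m

x_cross = 2h·√((V₂+V₁)/(V₂−V₁)) → h = x_cross / (2·√((V₂+V₁)/(V₂−V₁))).
√((V₂+V₁)/(V₂−V₁)) = √((2962+1117)/(2962−1117)) = 1.4869.
h = 15.5 / (2·1.4869) = 5.21 m.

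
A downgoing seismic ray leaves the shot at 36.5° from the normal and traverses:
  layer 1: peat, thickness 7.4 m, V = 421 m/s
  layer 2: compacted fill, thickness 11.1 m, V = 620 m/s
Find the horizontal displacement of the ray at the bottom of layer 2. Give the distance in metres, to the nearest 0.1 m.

p = sin θ₁/V₁ = sin 36.5°/421 = 1.4129e-03 s/m is conserved through the stack.
Layer 1: θ = 36.50°; offset = 7.4·tan 36.50° = 5.476 m.
Layer 2: sin θ = p·620 = 0.8760 → θ = 61.16°; offset = 11.1·tan 61.16° = 20.159 m.
Total horizontal offset = 25.635 m.

25.6 m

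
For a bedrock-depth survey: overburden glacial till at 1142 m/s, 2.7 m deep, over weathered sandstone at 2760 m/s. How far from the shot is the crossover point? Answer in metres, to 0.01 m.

8.39 m

θ_c = arcsin(1142/2760) = 24.44°, so cos θ_c = 0.9104 and tᵢ = 2h cos θ_c/V₁ = 0.0043 s.
At crossover x/V₁ = x/V₂ + tᵢ ⇒ x = tᵢ/(1/V₁ − 1/V₂) = 0.00430/(8.7566e-04 − 3.6232e-04) = 8.39 m.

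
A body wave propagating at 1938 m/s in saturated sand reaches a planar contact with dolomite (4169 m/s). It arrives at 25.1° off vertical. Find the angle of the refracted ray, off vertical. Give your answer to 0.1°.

65.9°

Snell's law: sin θ₂ = (V₂/V₁)·sin θ₁ = (4169/1938)·sin 25.1° = 0.9125.
θ₂ = arcsin 0.9125 = 65.86° from the normal.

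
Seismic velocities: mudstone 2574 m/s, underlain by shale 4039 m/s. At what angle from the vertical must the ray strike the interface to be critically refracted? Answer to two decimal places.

39.59°

At critical incidence the refracted ray runs along the interface (θ₂ = 90°), so sin θ_c = V₁/V₂.
θ_c = arcsin(2574/4039) = arcsin 0.6373 = 39.59°.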